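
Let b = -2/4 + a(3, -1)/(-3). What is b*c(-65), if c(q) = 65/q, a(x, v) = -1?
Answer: 1/6 ≈ 0.16667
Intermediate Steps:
b = -1/6 (b = -2/4 - 1/(-3) = -2*1/4 - 1*(-1/3) = -1/2 + 1/3 = -1/6 ≈ -0.16667)
b*c(-65) = -65/(6*(-65)) = -65*(-1)/(6*65) = -1/6*(-1) = 1/6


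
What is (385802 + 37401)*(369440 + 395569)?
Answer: 323754103827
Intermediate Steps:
(385802 + 37401)*(369440 + 395569) = 423203*765009 = 323754103827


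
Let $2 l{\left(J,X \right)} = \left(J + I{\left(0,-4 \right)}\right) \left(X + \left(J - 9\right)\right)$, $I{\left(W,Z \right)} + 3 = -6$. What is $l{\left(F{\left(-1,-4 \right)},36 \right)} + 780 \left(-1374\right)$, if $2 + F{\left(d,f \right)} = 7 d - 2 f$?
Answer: $-1071850$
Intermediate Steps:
$F{\left(d,f \right)} = -2 - 2 f + 7 d$ ($F{\left(d,f \right)} = -2 + \left(7 d - 2 f\right) = -2 + \left(- 2 f + 7 d\right) = -2 - 2 f + 7 d$)
$I{\left(W,Z \right)} = -9$ ($I{\left(W,Z \right)} = -3 - 6 = -9$)
$l{\left(J,X \right)} = \frac{\left(-9 + J\right) \left(-9 + J + X\right)}{2}$ ($l{\left(J,X \right)} = \frac{\left(J - 9\right) \left(X + \left(J - 9\right)\right)}{2} = \frac{\left(-9 + J\right) \left(X + \left(-9 + J\right)\right)}{2} = \frac{\left(-9 + J\right) \left(-9 + J + X\right)}{2}$)
$l{\left(F{\left(-1,-4 \right)},36 \right)} + 780 \left(-1374\right) = \left(\frac{81}{2} + \frac{\left(-2 - -8 + 7 \left(-1\right)\right)^{2}}{2} - 9 \left(-2 - -8 + 7 \left(-1\right)\right) - 162 + \frac{1}{2} \left(-2 - -8 + 7 \left(-1\right)\right) 36\right) + 780 \left(-1374\right) = \left(\frac{81}{2} + \frac{\left(-2 + 8 - 7\right)^{2}}{2} - 9 \left(-2 + 8 - 7\right) - 162 + \frac{1}{2} \left(-2 + 8 - 7\right) 36\right) - 1071720 = \left(\frac{81}{2} + \frac{\left(-1\right)^{2}}{2} - -9 - 162 + \frac{1}{2} \left(-1\right) 36\right) - 1071720 = \left(\frac{81}{2} + \frac{1}{2} \cdot 1 + 9 - 162 - 18\right) - 1071720 = \left(\frac{81}{2} + \frac{1}{2} + 9 - 162 - 18\right) - 1071720 = -130 - 1071720 = -1071850$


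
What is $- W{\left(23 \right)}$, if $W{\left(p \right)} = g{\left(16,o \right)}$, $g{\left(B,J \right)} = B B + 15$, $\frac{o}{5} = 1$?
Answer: $-271$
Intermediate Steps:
$o = 5$ ($o = 5 \cdot 1 = 5$)
$g{\left(B,J \right)} = 15 + B^{2}$ ($g{\left(B,J \right)} = B^{2} + 15 = 15 + B^{2}$)
$W{\left(p \right)} = 271$ ($W{\left(p \right)} = 15 + 16^{2} = 15 + 256 = 271$)
$- W{\left(23 \right)} = \left(-1\right) 271 = -271$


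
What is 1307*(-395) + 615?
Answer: -515650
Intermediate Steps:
1307*(-395) + 615 = -516265 + 615 = -515650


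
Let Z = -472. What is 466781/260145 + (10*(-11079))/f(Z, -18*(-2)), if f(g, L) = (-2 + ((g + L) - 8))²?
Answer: 32014372423/25873501410 ≈ 1.2373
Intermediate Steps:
f(g, L) = (-10 + L + g)² (f(g, L) = (-2 + ((L + g) - 8))² = (-2 + (-8 + L + g))² = (-10 + L + g)²)
466781/260145 + (10*(-11079))/f(Z, -18*(-2)) = 466781/260145 + (10*(-11079))/((-10 - 18*(-2) - 472)²) = 466781*(1/260145) - 110790/(-10 + 36 - 472)² = 466781/260145 - 110790/((-446)²) = 466781/260145 - 110790/198916 = 466781/260145 - 110790*1/198916 = 466781/260145 - 55395/99458 = 32014372423/25873501410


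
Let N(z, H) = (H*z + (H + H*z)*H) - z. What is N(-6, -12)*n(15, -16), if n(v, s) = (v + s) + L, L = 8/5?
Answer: -1926/5 ≈ -385.20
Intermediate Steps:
N(z, H) = -z + H*z + H*(H + H*z) (N(z, H) = (H*z + H*(H + H*z)) - z = -z + H*z + H*(H + H*z))
L = 8/5 (L = 8*(1/5) = 8/5 ≈ 1.6000)
n(v, s) = 8/5 + s + v (n(v, s) = (v + s) + 8/5 = (s + v) + 8/5 = 8/5 + s + v)
N(-6, -12)*n(15, -16) = ((-12)**2 - 1*(-6) - 12*(-6) - 6*(-12)**2)*(8/5 - 16 + 15) = (144 + 6 + 72 - 6*144)*(3/5) = (144 + 6 + 72 - 864)*(3/5) = -642*3/5 = -1926/5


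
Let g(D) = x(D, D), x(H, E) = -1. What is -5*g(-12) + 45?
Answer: 50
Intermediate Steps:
g(D) = -1
-5*g(-12) + 45 = -5*(-1) + 45 = 5 + 45 = 50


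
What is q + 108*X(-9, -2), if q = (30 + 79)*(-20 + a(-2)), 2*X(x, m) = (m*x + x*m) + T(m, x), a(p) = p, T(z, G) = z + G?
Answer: -1048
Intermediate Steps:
T(z, G) = G + z
X(x, m) = m/2 + x/2 + m*x (X(x, m) = ((m*x + x*m) + (x + m))/2 = ((m*x + m*x) + (m + x))/2 = (2*m*x + (m + x))/2 = (m + x + 2*m*x)/2 = m/2 + x/2 + m*x)
q = -2398 (q = (30 + 79)*(-20 - 2) = 109*(-22) = -2398)
q + 108*X(-9, -2) = -2398 + 108*((1/2)*(-2) + (1/2)*(-9) - 2*(-9)) = -2398 + 108*(-1 - 9/2 + 18) = -2398 + 108*(25/2) = -2398 + 1350 = -1048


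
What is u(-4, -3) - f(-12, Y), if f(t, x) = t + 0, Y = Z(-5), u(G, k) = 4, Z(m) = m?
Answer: 16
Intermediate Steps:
Y = -5
f(t, x) = t
u(-4, -3) - f(-12, Y) = 4 - 1*(-12) = 4 + 12 = 16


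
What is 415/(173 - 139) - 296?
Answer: -9649/34 ≈ -283.79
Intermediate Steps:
415/(173 - 139) - 296 = 415/34 - 296 = -9649/34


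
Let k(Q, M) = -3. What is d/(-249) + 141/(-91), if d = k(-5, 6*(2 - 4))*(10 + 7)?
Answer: -10156/7553 ≈ -1.3446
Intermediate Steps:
d = -51 (d = -3*(10 + 7) = -3*17 = -51)
d/(-249) + 141/(-91) = -51/(-249) + 141/(-91) = -51*(-1/249) + 141*(-1/91) = 17/83 - 141/91 = -10156/7553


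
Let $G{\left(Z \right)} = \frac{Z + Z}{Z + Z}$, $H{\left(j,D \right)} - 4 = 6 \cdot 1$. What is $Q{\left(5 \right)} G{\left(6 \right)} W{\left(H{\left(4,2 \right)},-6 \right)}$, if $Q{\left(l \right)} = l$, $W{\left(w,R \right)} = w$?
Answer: $50$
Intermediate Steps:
$H{\left(j,D \right)} = 10$ ($H{\left(j,D \right)} = 4 + 6 \cdot 1 = 4 + 6 = 10$)
$G{\left(Z \right)} = 1$ ($G{\left(Z \right)} = \frac{2 Z}{2 Z} = 2 Z \frac{1}{2 Z} = 1$)
$Q{\left(5 \right)} G{\left(6 \right)} W{\left(H{\left(4,2 \right)},-6 \right)} = 5 \cdot 1 \cdot 10 = 5 \cdot 10 = 50$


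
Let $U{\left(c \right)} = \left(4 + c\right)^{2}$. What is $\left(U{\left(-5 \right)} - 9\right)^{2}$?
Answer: $64$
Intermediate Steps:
$\left(U{\left(-5 \right)} - 9\right)^{2} = \left(\left(4 - 5\right)^{2} - 9\right)^{2} = \left(\left(-1\right)^{2} - 9\right)^{2} = \left(1 - 9\right)^{2} = \left(-8\right)^{2} = 64$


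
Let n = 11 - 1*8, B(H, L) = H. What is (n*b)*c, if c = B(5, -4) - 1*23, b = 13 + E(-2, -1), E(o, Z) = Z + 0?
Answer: -648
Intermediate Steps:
E(o, Z) = Z
b = 12 (b = 13 - 1 = 12)
c = -18 (c = 5 - 1*23 = 5 - 23 = -18)
n = 3 (n = 11 - 8 = 3)
(n*b)*c = (3*12)*(-18) = 36*(-18) = -648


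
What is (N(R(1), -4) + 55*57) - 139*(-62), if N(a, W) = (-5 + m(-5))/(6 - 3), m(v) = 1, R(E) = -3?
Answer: 35255/3 ≈ 11752.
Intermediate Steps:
N(a, W) = -4/3 (N(a, W) = (-5 + 1)/(6 - 3) = -4/3)
(N(R(1), -4) + 55*57) - 139*(-62) = (-4/3 + 55*57) - 139*(-62) = (-4/3 + 3135) + 8618 = 9401/3 + 8618 = 35255/3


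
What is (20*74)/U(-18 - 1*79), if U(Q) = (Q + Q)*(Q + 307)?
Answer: -74/2037 ≈ -0.036328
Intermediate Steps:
U(Q) = 2*Q*(307 + Q) (U(Q) = (2*Q)*(307 + Q) = 2*Q*(307 + Q))
(20*74)/U(-18 - 1*79) = (20*74)/((2*(-18 - 1*79)*(307 + (-18 - 1*79)))) = 1480/((2*(-18 - 79)*(307 + (-18 - 79)))) = 1480/((2*(-97)*(307 - 97))) = 1480/((2*(-97)*210)) = 1480/(-40740) = 1480*(-1/40740) = -74/2037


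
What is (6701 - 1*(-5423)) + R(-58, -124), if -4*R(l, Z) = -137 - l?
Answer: 48575/4 ≈ 12144.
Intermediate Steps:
R(l, Z) = 137/4 + l/4 (R(l, Z) = -(-137 - l)/4 = 137/4 + l/4)
(6701 - 1*(-5423)) + R(-58, -124) = (6701 - 1*(-5423)) + (137/4 + (¼)*(-58)) = (6701 + 5423) + (137/4 - 29/2) = 12124 + 79/4 = 48575/4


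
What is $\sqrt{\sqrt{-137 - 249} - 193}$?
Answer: $\sqrt{-193 + i \sqrt{386}} \approx 0.70619 + 13.91 i$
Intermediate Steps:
$\sqrt{\sqrt{-137 - 249} - 193} = \sqrt{\sqrt{-386} - 193} = \sqrt{i \sqrt{386} - 193} = \sqrt{-193 + i \sqrt{386}}$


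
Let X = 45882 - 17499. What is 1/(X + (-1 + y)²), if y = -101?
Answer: 1/38787 ≈ 2.5782e-5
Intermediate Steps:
X = 28383
1/(X + (-1 + y)²) = 1/(28383 + (-1 - 101)²) = 1/(28383 + (-102)²) = 1/(28383 + 10404) = 1/38787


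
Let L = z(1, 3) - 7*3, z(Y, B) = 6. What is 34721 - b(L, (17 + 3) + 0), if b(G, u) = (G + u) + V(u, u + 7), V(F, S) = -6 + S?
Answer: 34695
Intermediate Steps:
L = -15 (L = 6 - 7*3 = 6 - 21 = -15)
b(G, u) = 1 + G + 2*u (b(G, u) = (G + u) + (-6 + (u + 7)) = (G + u) + (-6 + (7 + u)) = (G + u) + (1 + u) = 1 + G + 2*u)
34721 - b(L, (17 + 3) + 0) = 34721 - (1 - 15 + 2*((17 + 3) + 0)) = 34721 - (1 - 15 + 2*(20 + 0)) = 34721 - (1 - 15 + 2*20) = 34721 - (1 - 15 + 40) = 34721 - 1*26 = 34721 - 26 = 34695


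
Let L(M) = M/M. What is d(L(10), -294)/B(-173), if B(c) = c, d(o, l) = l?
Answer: 294/173 ≈ 1.6994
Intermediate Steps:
L(M) = 1
d(L(10), -294)/B(-173) = -294/(-173) = -294*(-1/173) = 294/173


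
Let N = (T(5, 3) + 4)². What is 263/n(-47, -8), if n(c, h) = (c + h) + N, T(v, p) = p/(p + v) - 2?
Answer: -16832/3159 ≈ -5.3283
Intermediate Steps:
T(v, p) = -2 + p/(p + v) (T(v, p) = p/(p + v) - 2 = -2 + p/(p + v))
N = 361/64 (N = ((-1*3 - 2*5)/(3 + 5) + 4)² = ((-3 - 10)/8 + 4)² = ((⅛)*(-13) + 4)² = (-13/8 + 4)² = (19/8)² = 361/64 ≈ 5.6406)
n(c, h) = 361/64 + c + h (n(c, h) = (c + h) + 361/64 = 361/64 + c + h)
263/n(-47, -8) = 263/(361/64 - 47 - 8) = 263/(-3159/64) = 263*(-64/3159) = -16832/3159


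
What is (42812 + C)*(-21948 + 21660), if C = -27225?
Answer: -4489056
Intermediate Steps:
(42812 + C)*(-21948 + 21660) = (42812 - 27225)*(-21948 + 21660) = 15587*(-288) = -4489056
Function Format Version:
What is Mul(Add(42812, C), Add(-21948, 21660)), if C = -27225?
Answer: -4489056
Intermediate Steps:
Mul(Add(42812, C), Add(-21948, 21660)) = Mul(Add(42812, -27225), Add(-21948, 21660)) = Mul(15587, -288) = -4489056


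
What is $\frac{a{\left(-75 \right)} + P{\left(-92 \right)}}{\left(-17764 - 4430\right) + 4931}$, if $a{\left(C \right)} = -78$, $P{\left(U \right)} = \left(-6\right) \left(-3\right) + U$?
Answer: $\frac{152}{17263} \approx 0.008805$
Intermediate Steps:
$P{\left(U \right)} = 18 + U$
$\frac{a{\left(-75 \right)} + P{\left(-92 \right)}}{\left(-17764 - 4430\right) + 4931} = \frac{-78 + \left(18 - 92\right)}{\left(-17764 - 4430\right) + 4931} = \frac{-78 - 74}{\left(-17764 - 4430\right) + 4931} = - \frac{152}{-22194 + 4931} = - \frac{152}{-17263} = \left(-152\right) \left(- \frac{1}{17263}\right) = \frac{152}{17263}$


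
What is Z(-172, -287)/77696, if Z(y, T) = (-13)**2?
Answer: 169/77696 ≈ 0.0021751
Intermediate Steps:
Z(y, T) = 169
Z(-172, -287)/77696 = 169/77696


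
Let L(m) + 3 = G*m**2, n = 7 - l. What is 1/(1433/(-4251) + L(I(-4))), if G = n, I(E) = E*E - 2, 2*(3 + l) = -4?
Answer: 4251/9984166 ≈ 0.00042577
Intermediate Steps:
l = -5 (l = -3 + (1/2)*(-4) = -3 - 2 = -5)
I(E) = -2 + E**2 (I(E) = E**2 - 2 = -2 + E**2)
n = 12 (n = 7 - 1*(-5) = 7 + 5 = 12)
G = 12
L(m) = -3 + 12*m**2
1/(1433/(-4251) + L(I(-4))) = 1/(1433/(-4251) + (-3 + 12*(-2 + (-4)**2)**2)) = 1/(1433*(-1/4251) + (-3 + 12*(-2 + 16)**2)) = 1/(-1433/4251 + (-3 + 12*14**2)) = 1/(-1433/4251 + (-3 + 12*196)) = 1/(-1433/4251 + (-3 + 2352)) = 1/(-1433/4251 + 2349) = 1/(9984166/4251) = 4251/9984166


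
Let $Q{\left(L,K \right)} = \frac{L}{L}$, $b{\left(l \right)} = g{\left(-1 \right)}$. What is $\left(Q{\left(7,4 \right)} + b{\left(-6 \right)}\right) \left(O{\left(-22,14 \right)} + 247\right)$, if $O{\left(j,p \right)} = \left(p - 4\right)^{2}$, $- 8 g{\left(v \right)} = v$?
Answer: $\frac{3123}{8} \approx 390.38$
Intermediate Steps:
$g{\left(v \right)} = - \frac{v}{8}$
$b{\left(l \right)} = \frac{1}{8}$ ($b{\left(l \right)} = \left(- \frac{1}{8}\right) \left(-1\right) = \frac{1}{8}$)
$O{\left(j,p \right)} = \left(-4 + p\right)^{2}$
$Q{\left(L,K \right)} = 1$
$\left(Q{\left(7,4 \right)} + b{\left(-6 \right)}\right) \left(O{\left(-22,14 \right)} + 247\right) = \left(1 + \frac{1}{8}\right) \left(\left(-4 + 14\right)^{2} + 247\right) = \frac{9 \left(10^{2} + 247\right)}{8} = \frac{9 \left(100 + 247\right)}{8} = \frac{9}{8} \cdot 347 = \frac{3123}{8}$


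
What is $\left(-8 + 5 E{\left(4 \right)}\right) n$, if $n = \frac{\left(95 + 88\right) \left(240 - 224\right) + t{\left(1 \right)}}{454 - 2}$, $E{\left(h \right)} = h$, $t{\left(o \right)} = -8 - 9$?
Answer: $\frac{8733}{113} \approx 77.283$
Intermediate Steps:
$t{\left(o \right)} = -17$
$n = \frac{2911}{452}$ ($n = \frac{\left(95 + 88\right) \left(240 - 224\right) - 17}{454 - 2} = \frac{183 \cdot 16 - 17}{452} = \left(2928 - 17\right) \frac{1}{452} = 2911 \cdot \frac{1}{452} = \frac{2911}{452} \approx 6.4403$)
$\left(-8 + 5 E{\left(4 \right)}\right) n = \left(-8 + 5 \cdot 4\right) \frac{2911}{452} = \left(-8 + 20\right) \frac{2911}{452} = 12 \cdot \frac{2911}{452} = \frac{8733}{113}$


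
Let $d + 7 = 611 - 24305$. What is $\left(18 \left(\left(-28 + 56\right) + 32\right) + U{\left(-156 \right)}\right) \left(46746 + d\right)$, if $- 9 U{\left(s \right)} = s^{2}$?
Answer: $-37425080$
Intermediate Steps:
$d = -23701$ ($d = -7 + \left(611 - 24305\right) = -7 - 23694 = -23701$)
$U{\left(s \right)} = - \frac{s^{2}}{9}$
$\left(18 \left(\left(-28 + 56\right) + 32\right) + U{\left(-156 \right)}\right) \left(46746 + d\right) = \left(18 \left(\left(-28 + 56\right) + 32\right) - \frac{\left(-156\right)^{2}}{9}\right) \left(46746 - 23701\right) = \left(18 \left(28 + 32\right) - 2704\right) 23045 = \left(18 \cdot 60 - 2704\right) 23045 = \left(1080 - 2704\right) 23045 = \left(-1624\right) 23045 = -37425080$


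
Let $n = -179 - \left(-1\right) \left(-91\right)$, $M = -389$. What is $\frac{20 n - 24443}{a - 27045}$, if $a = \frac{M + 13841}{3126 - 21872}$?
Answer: $\frac{279718439}{253499511} \approx 1.1034$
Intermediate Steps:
$n = -270$ ($n = -179 - 91 = -270$)
$a = - \frac{6726}{9373}$ ($a = \frac{-389 + 13841}{3126 - 21872} = \frac{13452}{-18746} = 13452 \left(- \frac{1}{18746}\right) = - \frac{6726}{9373} \approx -0.71759$)
$\frac{20 n - 24443}{a - 27045} = \frac{20 \left(-270\right) - 24443}{- \frac{6726}{9373} - 27045} = \frac{-5400 - 24443}{- \frac{6726}{9373} - 27045} = - \frac{29843}{- \frac{253499511}{9373}} = \left(-29843\right) \left(- \frac{9373}{253499511}\right) = \frac{279718439}{253499511}$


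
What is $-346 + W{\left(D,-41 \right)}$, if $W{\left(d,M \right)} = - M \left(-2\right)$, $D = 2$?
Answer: $-428$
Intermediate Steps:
$W{\left(d,M \right)} = 2 M$
$-346 + W{\left(D,-41 \right)} = -346 + 2 \left(-41\right) = -346 - 82 = -428$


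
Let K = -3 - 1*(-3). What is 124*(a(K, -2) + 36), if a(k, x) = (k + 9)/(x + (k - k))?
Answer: 3906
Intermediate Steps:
K = 0 (K = -3 + 3 = 0)
a(k, x) = (9 + k)/x (a(k, x) = (9 + k)/(x + 0) = (9 + k)/x)
124*(a(K, -2) + 36) = 124*((9 + 0)/(-2) + 36) = 124*(-½*9 + 36) = 124*(-9/2 + 36) = 124*(63/2) = 3906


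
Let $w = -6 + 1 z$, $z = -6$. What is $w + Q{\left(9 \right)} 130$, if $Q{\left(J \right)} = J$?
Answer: $1158$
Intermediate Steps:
$w = -12$ ($w = -6 + 1 \left(-6\right) = -6 - 6 = -12$)
$w + Q{\left(9 \right)} 130 = -12 + 9 \cdot 130 = -12 + 1170 = 1158$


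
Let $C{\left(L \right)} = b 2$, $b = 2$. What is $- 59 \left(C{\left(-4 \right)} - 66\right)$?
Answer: $3658$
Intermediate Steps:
$C{\left(L \right)} = 4$ ($C{\left(L \right)} = 2 \cdot 2 = 4$)
$- 59 \left(C{\left(-4 \right)} - 66\right) = - 59 \left(4 - 66\right) = \left(-59\right) \left(-62\right) = 3658$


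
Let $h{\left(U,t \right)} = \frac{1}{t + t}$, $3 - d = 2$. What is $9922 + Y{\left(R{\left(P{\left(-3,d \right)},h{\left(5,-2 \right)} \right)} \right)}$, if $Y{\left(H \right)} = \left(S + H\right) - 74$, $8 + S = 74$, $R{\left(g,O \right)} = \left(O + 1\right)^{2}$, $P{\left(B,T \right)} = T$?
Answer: $\frac{158633}{16} \approx 9914.6$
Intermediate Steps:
$d = 1$ ($d = 3 - 2 = 1$)
$h{\left(U,t \right)} = \frac{1}{2 t}$
$R{\left(g,O \right)} = \left(1 + O\right)^{2}$
$S = 66$ ($S = -8 + 74 = 66$)
$Y{\left(H \right)} = -8 + H$ ($Y{\left(H \right)} = \left(66 + H\right) - 74 = -8 + H$)
$9922 + Y{\left(R{\left(P{\left(-3,d \right)},h{\left(5,-2 \right)} \right)} \right)} = 9922 - \left(8 - \left(1 + \frac{1}{2 \left(-2\right)}\right)^{2}\right) = 9922 - \left(8 - \left(1 + \frac{1}{2} \left(- \frac{1}{2}\right)\right)^{2}\right) = 9922 - \left(8 - \left(1 - \frac{1}{4}\right)^{2}\right) = 9922 - \left(8 - \left(\frac{3}{4}\right)^{2}\right) = 9922 + \left(-8 + \frac{9}{16}\right) = 9922 - \frac{119}{16} = \frac{158633}{16}$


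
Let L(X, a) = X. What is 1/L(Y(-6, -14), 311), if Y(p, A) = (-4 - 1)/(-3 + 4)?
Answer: -⅕ ≈ -0.20000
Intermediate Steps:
Y(p, A) = -5 (Y(p, A) = -5/1 = -5*1 = -5)
1/L(Y(-6, -14), 311) = 1/(-5) = -⅕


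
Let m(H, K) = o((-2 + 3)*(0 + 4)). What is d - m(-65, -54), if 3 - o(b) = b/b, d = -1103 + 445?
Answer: -660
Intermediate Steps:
d = -658
o(b) = 2 (o(b) = 3 - b/b = 3 - 1*1 = 3 - 1 = 2)
m(H, K) = 2
d - m(-65, -54) = -658 - 1*2 = -658 - 2 = -660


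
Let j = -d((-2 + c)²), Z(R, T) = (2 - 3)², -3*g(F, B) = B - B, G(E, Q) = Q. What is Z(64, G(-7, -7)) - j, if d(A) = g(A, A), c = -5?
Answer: 1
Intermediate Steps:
g(F, B) = 0 (g(F, B) = -(B - B)/3 = -⅓*0 = 0)
d(A) = 0
Z(R, T) = 1 (Z(R, T) = (-1)² = 1)
j = 0 (j = -1*0 = 0)
Z(64, G(-7, -7)) - j = 1 - 1*0 = 1 + 0 = 1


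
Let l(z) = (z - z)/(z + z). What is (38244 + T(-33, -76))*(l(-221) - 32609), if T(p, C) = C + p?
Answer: -1243544215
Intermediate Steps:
l(z) = 0 (l(z) = 0/((2*z)) = 0*(1/(2*z)) = 0)
(38244 + T(-33, -76))*(l(-221) - 32609) = (38244 + (-76 - 33))*(0 - 32609) = (38244 - 109)*(-32609) = 38135*(-32609) = -1243544215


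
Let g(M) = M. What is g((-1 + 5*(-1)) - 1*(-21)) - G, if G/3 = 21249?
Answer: -63732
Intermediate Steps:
G = 63747 (G = 3*21249 = 63747)
g((-1 + 5*(-1)) - 1*(-21)) - G = ((-1 + 5*(-1)) - 1*(-21)) - 1*63747 = ((-1 - 5) + 21) - 63747 = (-6 + 21) - 63747 = 15 - 63747 = -63732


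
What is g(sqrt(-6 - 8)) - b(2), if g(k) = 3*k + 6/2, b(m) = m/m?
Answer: 2 + 3*I*sqrt(14) ≈ 2.0 + 11.225*I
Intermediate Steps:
b(m) = 1
g(k) = 3 + 3*k (g(k) = 3*k + 6*(1/2) = 3*k + 3 = 3 + 3*k)
g(sqrt(-6 - 8)) - b(2) = (3 + 3*sqrt(-6 - 8)) - 1*1 = (3 + 3*sqrt(-14)) - 1 = (3 + 3*(I*sqrt(14))) - 1 = (3 + 3*I*sqrt(14)) - 1 = 2 + 3*I*sqrt(14)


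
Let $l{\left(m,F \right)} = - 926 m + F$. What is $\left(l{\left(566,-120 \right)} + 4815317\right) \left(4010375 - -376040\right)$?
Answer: $18822462064615$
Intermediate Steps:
$l{\left(m,F \right)} = F - 926 m$
$\left(l{\left(566,-120 \right)} + 4815317\right) \left(4010375 - -376040\right) = \left(\left(-120 - 524116\right) + 4815317\right) \left(4010375 - -376040\right) = \left(\left(-120 - 524116\right) + 4815317\right) \left(4010375 + 376040\right) = \left(-524236 + 4815317\right) 4386415 = 4291081 \cdot 4386415 = 18822462064615$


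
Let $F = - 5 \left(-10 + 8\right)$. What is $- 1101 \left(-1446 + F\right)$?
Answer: $1581036$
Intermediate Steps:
$F = 10$ ($F = \left(-5\right) \left(-2\right) = 10$)
$- 1101 \left(-1446 + F\right) = - 1101 \left(-1446 + 10\right) = \left(-1101\right) \left(-1436\right) = 1581036$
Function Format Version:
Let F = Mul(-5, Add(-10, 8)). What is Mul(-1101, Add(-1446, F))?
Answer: 1581036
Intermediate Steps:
F = 10 (F = Mul(-5, -2) = 10)
Mul(-1101, Add(-1446, F)) = Mul(-1101, Add(-1446, 10)) = Mul(-1101, -1436) = 1581036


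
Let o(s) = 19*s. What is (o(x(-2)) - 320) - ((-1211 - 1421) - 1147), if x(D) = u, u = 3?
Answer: 3516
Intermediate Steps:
x(D) = 3
(o(x(-2)) - 320) - ((-1211 - 1421) - 1147) = (19*3 - 320) - ((-1211 - 1421) - 1147) = (57 - 320) - (-2632 - 1147) = -263 - 1*(-3779) = -263 + 3779 = 3516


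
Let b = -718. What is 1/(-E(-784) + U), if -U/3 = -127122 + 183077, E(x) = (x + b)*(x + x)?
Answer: -1/2523001 ≈ -3.9635e-7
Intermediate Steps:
E(x) = 2*x*(-718 + x) (E(x) = (x - 718)*(x + x) = (-718 + x)*(2*x) = 2*x*(-718 + x))
U = -167865 (U = -3*(-127122 + 183077) = -3*55955 = -167865)
1/(-E(-784) + U) = 1/(-2*(-784)*(-718 - 784) - 167865) = 1/(-2*(-784)*(-1502) - 167865) = 1/(-1*2355136 - 167865) = 1/(-2355136 - 167865) = 1/(-2523001) = -1/2523001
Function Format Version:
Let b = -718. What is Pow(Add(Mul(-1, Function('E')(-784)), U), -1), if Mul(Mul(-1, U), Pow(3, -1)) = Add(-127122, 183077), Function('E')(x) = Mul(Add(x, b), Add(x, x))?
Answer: Rational(-1, 2523001) ≈ -3.9635e-7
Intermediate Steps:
Function('E')(x) = Mul(2, x, Add(-718, x)) (Function('E')(x) = Mul(Add(x, -718), Add(x, x)) = Mul(Add(-718, x), Mul(2, x)) = Mul(2, x, Add(-718, x)))
U = -167865 (U = Mul(-3, Add(-127122, 183077)) = Mul(-3, 55955) = -167865)
Pow(Add(Mul(-1, Function('E')(-784)), U), -1) = Pow(Add(Mul(-1, Mul(2, -784, Add(-718, -784))), -167865), -1) = Pow(Add(Mul(-1, Mul(2, -784, -1502)), -167865), -1) = Pow(Add(Mul(-1, 2355136), -167865), -1) = Pow(Add(-2355136, -167865), -1) = Pow(-2523001, -1) = Rational(-1, 2523001)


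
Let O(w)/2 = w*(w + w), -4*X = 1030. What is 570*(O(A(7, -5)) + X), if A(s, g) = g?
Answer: -89775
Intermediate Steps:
X = -515/2 (X = -1/4*1030 = -515/2 ≈ -257.50)
O(w) = 4*w**2 (O(w) = 2*(w*(w + w)) = 2*(w*(2*w)) = 2*(2*w**2) = 4*w**2)
570*(O(A(7, -5)) + X) = 570*(4*(-5)**2 - 515/2) = 570*(4*25 - 515/2) = 570*(100 - 515/2) = 570*(-315/2) = -89775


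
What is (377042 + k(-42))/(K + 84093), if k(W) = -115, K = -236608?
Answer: -376927/152515 ≈ -2.4714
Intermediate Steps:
(377042 + k(-42))/(K + 84093) = (377042 - 115)/(-236608 + 84093) = 376927/(-152515) = 376927*(-1/152515) = -376927/152515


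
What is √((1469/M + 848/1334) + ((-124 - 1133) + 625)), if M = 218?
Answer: 3*I*√1467378171758/145406 ≈ 24.993*I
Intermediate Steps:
√((1469/M + 848/1334) + ((-124 - 1133) + 625)) = √((1469/218 + 848/1334) + ((-124 - 1133) + 625)) = √((1469*(1/218) + 848*(1/1334)) + (-1257 + 625)) = √((1469/218 + 424/667) - 632) = √(1072255/145406 - 632) = √(-90824337/145406) = 3*I*√1467378171758/145406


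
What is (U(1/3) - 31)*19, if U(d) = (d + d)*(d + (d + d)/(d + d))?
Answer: -5149/9 ≈ -572.11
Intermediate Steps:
U(d) = 2*d*(1 + d) (U(d) = (2*d)*(d + (2*d)/((2*d))) = (2*d)*(d + (2*d)*(1/(2*d))) = (2*d)*(d + 1) = (2*d)*(1 + d) = 2*d*(1 + d))
(U(1/3) - 31)*19 = (2*(1 + 1/3)/3 - 31)*19 = (2*(1/3)*(1 + 1/3) - 31)*19 = (2*(1/3)*(4/3) - 31)*19 = (8/9 - 31)*19 = -271/9*19 = -5149/9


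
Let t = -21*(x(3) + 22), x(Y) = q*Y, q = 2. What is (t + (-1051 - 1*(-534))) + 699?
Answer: -406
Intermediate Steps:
x(Y) = 2*Y
t = -588 (t = -21*(2*3 + 22) = -21*(6 + 22) = -21*28 = -588)
(t + (-1051 - 1*(-534))) + 699 = (-588 + (-1051 - 1*(-534))) + 699 = (-588 + (-1051 + 534)) + 699 = (-588 - 517) + 699 = -1105 + 699 = -406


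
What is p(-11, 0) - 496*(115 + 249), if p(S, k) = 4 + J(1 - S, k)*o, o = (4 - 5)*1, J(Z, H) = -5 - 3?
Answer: -180532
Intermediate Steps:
J(Z, H) = -8
o = -1 (o = -1*1 = -1)
p(S, k) = 12 (p(S, k) = 4 - 8*(-1) = 4 + 8 = 12)
p(-11, 0) - 496*(115 + 249) = 12 - 496*(115 + 249) = 12 - 496*364 = 12 - 180544 = -180532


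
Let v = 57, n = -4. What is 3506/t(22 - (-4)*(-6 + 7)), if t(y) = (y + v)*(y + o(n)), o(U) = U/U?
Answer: 3506/2241 ≈ 1.5645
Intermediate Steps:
o(U) = 1
t(y) = (1 + y)*(57 + y) (t(y) = (y + 57)*(y + 1) = (57 + y)*(1 + y) = (1 + y)*(57 + y))
3506/t(22 - (-4)*(-6 + 7)) = 3506/(57 + (22 - (-4)*(-6 + 7))**2 + 58*(22 - (-4)*(-6 + 7))) = 3506/(57 + (22 - (-4))**2 + 58*(22 - (-4))) = 3506/(57 + (22 - 1*(-4))**2 + 58*(22 - 1*(-4))) = 3506/(57 + (22 + 4)**2 + 58*(22 + 4)) = 3506/(57 + 26**2 + 58*26) = 3506/(57 + 676 + 1508) = 3506/2241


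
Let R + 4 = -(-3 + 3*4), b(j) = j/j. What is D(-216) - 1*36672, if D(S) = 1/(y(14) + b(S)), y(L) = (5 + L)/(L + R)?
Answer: -733439/20 ≈ -36672.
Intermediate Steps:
b(j) = 1
R = -13 (R = -4 - (-3 + 3*4) = -4 - (-3 + 12) = -4 - 1*9 = -4 - 9 = -13)
y(L) = (5 + L)/(-13 + L) (y(L) = (5 + L)/(L - 13) = (5 + L)/(-13 + L))
D(S) = 1/20 (D(S) = 1/((5 + 14)/(-13 + 14) + 1) = 1/(19/1 + 1) = 1/(1*19 + 1) = 1/(19 + 1) = 1/20)
D(-216) - 1*36672 = 1/20 - 1*36672 = 1/20 - 36672 = -733439/20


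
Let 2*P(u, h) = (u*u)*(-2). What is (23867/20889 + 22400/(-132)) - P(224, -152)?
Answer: 1044605531/20889 ≈ 50007.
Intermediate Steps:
P(u, h) = -u² (P(u, h) = ((u*u)*(-2))/2 = (u²*(-2))/2 = (-2*u²)/2 = -u²)
(23867/20889 + 22400/(-132)) - P(224, -152) = (23867/20889 + 22400/(-132)) - (-1)*224² = (23867*(1/20889) + 22400*(-1/132)) - (-1)*50176 = (23867/20889 - 5600/33) - 1*(-50176) = -3520933/20889 + 50176 = 1044605531/20889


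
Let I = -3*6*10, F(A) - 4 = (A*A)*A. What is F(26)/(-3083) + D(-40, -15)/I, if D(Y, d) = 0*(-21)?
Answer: -17580/3083 ≈ -5.7022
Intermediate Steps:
D(Y, d) = 0
F(A) = 4 + A³ (F(A) = 4 + (A*A)*A = 4 + A²*A = 4 + A³)
I = -180 (I = -18*10 = -180)
F(26)/(-3083) + D(-40, -15)/I = (4 + 26³)/(-3083) + 0/(-180) = (4 + 17576)*(-1/3083) + 0*(-1/180) = 17580*(-1/3083) + 0 = -17580/3083 + 0 = -17580/3083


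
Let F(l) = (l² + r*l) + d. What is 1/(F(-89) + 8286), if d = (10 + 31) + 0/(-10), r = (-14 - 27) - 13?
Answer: 1/21054 ≈ 4.7497e-5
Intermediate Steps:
r = -54 (r = -41 - 13 = -54)
d = 41 (d = 41 + 0*(-⅒) = 41 + 0 = 41)
F(l) = 41 + l² - 54*l (F(l) = (l² - 54*l) + 41 = 41 + l² - 54*l)
1/(F(-89) + 8286) = 1/((41 + (-89)² - 54*(-89)) + 8286) = 1/((41 + 7921 + 4806) + 8286) = 1/(12768 + 8286) = 1/21054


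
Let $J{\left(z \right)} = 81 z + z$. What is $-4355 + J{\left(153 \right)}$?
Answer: $8191$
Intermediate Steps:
$J{\left(z \right)} = 82 z$
$-4355 + J{\left(153 \right)} = -4355 + 82 \cdot 153 = -4355 + 12546 = 8191$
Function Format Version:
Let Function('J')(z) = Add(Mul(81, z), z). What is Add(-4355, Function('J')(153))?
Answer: 8191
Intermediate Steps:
Function('J')(z) = Mul(82, z)
Add(-4355, Function('J')(153)) = Add(-4355, Mul(82, 153)) = Add(-4355, 12546) = 8191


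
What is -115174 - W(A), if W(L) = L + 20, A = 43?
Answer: -115237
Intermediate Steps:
W(L) = 20 + L
-115174 - W(A) = -115174 - (20 + 43) = -115174 - 1*63 = -115174 - 63 = -115237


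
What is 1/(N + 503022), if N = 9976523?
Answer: 1/10479545 ≈ 9.5424e-8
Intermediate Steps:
1/(N + 503022) = 1/(9976523 + 503022) = 1/10479545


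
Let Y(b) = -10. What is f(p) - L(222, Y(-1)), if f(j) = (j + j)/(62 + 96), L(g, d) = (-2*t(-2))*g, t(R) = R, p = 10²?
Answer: -70052/79 ≈ -886.73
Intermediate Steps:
p = 100
L(g, d) = 4*g (L(g, d) = (-2*(-2))*g = 4*g)
f(j) = j/79 (f(j) = (2*j)/158 = (2*j)*(1/158) = j/79)
f(p) - L(222, Y(-1)) = (1/79)*100 - 4*222 = 100/79 - 1*888 = 100/79 - 888 = -70052/79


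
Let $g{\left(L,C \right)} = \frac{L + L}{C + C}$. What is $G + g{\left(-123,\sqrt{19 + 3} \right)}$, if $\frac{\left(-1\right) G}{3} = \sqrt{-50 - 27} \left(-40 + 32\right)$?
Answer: $- \frac{123 \sqrt{22}}{22} + 24 i \sqrt{77} \approx -26.224 + 210.6 i$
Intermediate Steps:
$G = 24 i \sqrt{77}$ ($G = - 3 \sqrt{-50 - 27} \left(-40 + 32\right) = - 3 \sqrt{-77} \left(-8\right) = - 3 i \sqrt{77} \left(-8\right) = - 3 \left(- 8 i \sqrt{77}\right) = 24 i \sqrt{77} \approx 210.6 i$)
$g{\left(L,C \right)} = \frac{L}{C}$ ($g{\left(L,C \right)} = \frac{2 L}{2 C} = 2 L \frac{1}{2 C} = \frac{L}{C}$)
$G + g{\left(-123,\sqrt{19 + 3} \right)} = 24 i \sqrt{77} - \frac{123}{\sqrt{19 + 3}} = 24 i \sqrt{77} - \frac{123}{\sqrt{22}} = 24 i \sqrt{77} - 123 \frac{\sqrt{22}}{22} = 24 i \sqrt{77} - \frac{123 \sqrt{22}}{22} = - \frac{123 \sqrt{22}}{22} + 24 i \sqrt{77}$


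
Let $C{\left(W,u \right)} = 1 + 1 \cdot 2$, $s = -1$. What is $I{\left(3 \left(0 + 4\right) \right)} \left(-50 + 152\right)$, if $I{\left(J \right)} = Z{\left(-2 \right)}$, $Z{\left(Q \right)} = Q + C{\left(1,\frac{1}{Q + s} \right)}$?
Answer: $102$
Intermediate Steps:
$C{\left(W,u \right)} = 3$ ($C{\left(W,u \right)} = 1 + 2 = 3$)
$Z{\left(Q \right)} = 3 + Q$ ($Z{\left(Q \right)} = Q + 3 = 3 + Q$)
$I{\left(J \right)} = 1$ ($I{\left(J \right)} = 3 - 2 = 1$)
$I{\left(3 \left(0 + 4\right) \right)} \left(-50 + 152\right) = 1 \left(-50 + 152\right) = 1 \cdot 102 = 102$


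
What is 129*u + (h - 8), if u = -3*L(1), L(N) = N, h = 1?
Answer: -394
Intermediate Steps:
u = -3 (u = -3*1 = -3)
129*u + (h - 8) = 129*(-3) + (1 - 8) = -387 - 7 = -394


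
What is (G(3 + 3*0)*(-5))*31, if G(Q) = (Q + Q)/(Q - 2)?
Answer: -930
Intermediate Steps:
G(Q) = 2*Q/(-2 + Q) (G(Q) = (2*Q)/(-2 + Q) = 2*Q/(-2 + Q))
(G(3 + 3*0)*(-5))*31 = ((2*(3 + 3*0)/(-2 + (3 + 3*0)))*(-5))*31 = ((2*(3 + 0)/(-2 + (3 + 0)))*(-5))*31 = ((2*3/(-2 + 3))*(-5))*31 = ((2*3/1)*(-5))*31 = ((2*3*1)*(-5))*31 = (6*(-5))*31 = -30*31 = -930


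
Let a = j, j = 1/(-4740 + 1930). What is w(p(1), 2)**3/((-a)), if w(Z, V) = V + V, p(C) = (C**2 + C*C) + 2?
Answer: 179840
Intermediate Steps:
p(C) = 2 + 2*C**2 (p(C) = (C**2 + C**2) + 2 = 2*C**2 + 2 = 2 + 2*C**2)
w(Z, V) = 2*V
j = -1/2810 (j = 1/(-2810) = -1/2810 ≈ -0.00035587)
a = -1/2810 ≈ -0.00035587
w(p(1), 2)**3/((-a)) = (2*2)**3/((-1*(-1/2810))) = 4**3/(1/2810) = 64*2810 = 179840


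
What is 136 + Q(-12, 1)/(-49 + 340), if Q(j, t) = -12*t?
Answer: 13188/97 ≈ 135.96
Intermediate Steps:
136 + Q(-12, 1)/(-49 + 340) = 136 + (-12*1)/(-49 + 340) = 136 - 12/291 = 136 - 12*1/291 = 136 - 4/97 = 13188/97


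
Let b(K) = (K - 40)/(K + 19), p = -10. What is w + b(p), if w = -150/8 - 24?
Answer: -1739/36 ≈ -48.306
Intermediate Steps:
w = -171/4 (w = -150/8 - 24 = -5*15/4 - 24 = -75/4 - 24 = -171/4 ≈ -42.750)
b(K) = (-40 + K)/(19 + K)
w + b(p) = -171/4 + (-40 - 10)/(19 - 10) = -171/4 - 50/9 = -1739/36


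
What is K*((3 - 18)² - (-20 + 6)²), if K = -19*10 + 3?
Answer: -5423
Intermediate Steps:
K = -187 (K = -190 + 3 = -187)
K*((3 - 18)² - (-20 + 6)²) = -187*((3 - 18)² - (-20 + 6)²) = -187*((-15)² - 1*(-14)²) = -187*(225 - 1*196) = -187*(225 - 196) = -187*29 = -5423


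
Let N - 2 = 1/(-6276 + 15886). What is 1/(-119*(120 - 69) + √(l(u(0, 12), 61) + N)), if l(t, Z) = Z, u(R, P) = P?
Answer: -58323090/353962227779 - 31*√6054310/353962227779 ≈ -0.00016499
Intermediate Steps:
N = 19221/9610 (N = 2 + 1/(-6276 + 15886) = 2 + 1/9610 = 19221/9610 ≈ 2.0001)
1/(-119*(120 - 69) + √(l(u(0, 12), 61) + N)) = 1/(-119*(120 - 69) + √(61 + 19221/9610)) = 1/(-119*51 + √(605431/9610)) = 1/(-6069 + √6054310/310)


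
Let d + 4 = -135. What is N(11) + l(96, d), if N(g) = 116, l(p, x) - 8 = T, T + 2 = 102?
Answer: 224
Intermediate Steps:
d = -139 (d = -4 - 135 = -139)
T = 100 (T = -2 + 102 = 100)
l(p, x) = 108 (l(p, x) = 8 + 100 = 108)
N(11) + l(96, d) = 116 + 108 = 224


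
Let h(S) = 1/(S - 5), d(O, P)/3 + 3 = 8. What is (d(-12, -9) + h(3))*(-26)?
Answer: -377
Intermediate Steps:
d(O, P) = 15 (d(O, P) = -9 + 3*8 = -9 + 24 = 15)
h(S) = 1/(-5 + S)
(d(-12, -9) + h(3))*(-26) = (15 + 1/(-5 + 3))*(-26) = (15 + 1/(-2))*(-26) = (15 - 1/2)*(-26) = (29/2)*(-26) = -377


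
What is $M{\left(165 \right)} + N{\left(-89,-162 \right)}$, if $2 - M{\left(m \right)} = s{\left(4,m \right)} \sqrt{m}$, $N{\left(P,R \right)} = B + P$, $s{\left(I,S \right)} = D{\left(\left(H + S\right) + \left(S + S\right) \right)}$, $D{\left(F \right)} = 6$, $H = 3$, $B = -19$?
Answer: $-106 - 6 \sqrt{165} \approx -183.07$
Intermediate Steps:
$s{\left(I,S \right)} = 6$
$N{\left(P,R \right)} = -19 + P$
$M{\left(m \right)} = 2 - 6 \sqrt{m}$
$M{\left(165 \right)} + N{\left(-89,-162 \right)} = \left(2 - 6 \sqrt{165}\right) - 108 = -106 - 6 \sqrt{165}$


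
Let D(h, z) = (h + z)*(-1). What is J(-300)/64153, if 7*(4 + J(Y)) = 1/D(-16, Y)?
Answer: -8847/141906436 ≈ -6.2344e-5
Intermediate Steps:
D(h, z) = -h - z
J(Y) = -4 + 1/(7*(16 - Y)) (J(Y) = -4 + 1/(7*(-1*(-16) - Y)) = -4 + 1/(7*(16 - Y)))
J(-300)/64153 = ((447 - 28*(-300))/(7*(-16 - 300)))/64153 = ((1/7)*(447 + 8400)/(-316))*(1/64153) = ((1/7)*(-1/316)*8847)*(1/64153) = -8847/2212*1/64153 = -8847/141906436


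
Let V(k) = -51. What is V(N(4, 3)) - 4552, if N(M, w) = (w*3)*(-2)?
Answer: -4603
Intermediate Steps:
N(M, w) = -6*w (N(M, w) = (3*w)*(-2) = -6*w)
V(N(4, 3)) - 4552 = -51 - 4552 = -4603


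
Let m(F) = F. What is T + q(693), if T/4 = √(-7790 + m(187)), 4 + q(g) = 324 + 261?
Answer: 581 + 4*I*√7603 ≈ 581.0 + 348.78*I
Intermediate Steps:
q(g) = 581 (q(g) = -4 + (324 + 261) = -4 + 585 = 581)
T = 4*I*√7603 (T = 4*√(-7790 + 187) = 4*√(-7603) = 4*(I*√7603) = 4*I*√7603 ≈ 348.78*I)
T + q(693) = 4*I*√7603 + 581 = 581 + 4*I*√7603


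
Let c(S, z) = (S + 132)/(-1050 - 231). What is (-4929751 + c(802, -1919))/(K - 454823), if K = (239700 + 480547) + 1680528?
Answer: -6315011965/2492764512 ≈ -2.5333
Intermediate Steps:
K = 2400775 (K = 720247 + 1680528 = 2400775)
c(S, z) = -44/427 - S/1281 (c(S, z) = (132 + S)/(-1281) = (132 + S)*(-1/1281) = -44/427 - S/1281)
(-4929751 + c(802, -1919))/(K - 454823) = (-4929751 + (-44/427 - 1/1281*802))/(2400775 - 454823) = (-4929751 + (-44/427 - 802/1281))/1945952 = (-4929751 - 934/1281)*(1/1945952) = -6315011965/1281*1/1945952 = -6315011965/2492764512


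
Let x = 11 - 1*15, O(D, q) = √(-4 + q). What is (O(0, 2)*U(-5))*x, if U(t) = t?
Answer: 20*I*√2 ≈ 28.284*I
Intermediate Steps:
x = -4 (x = 11 - 15 = -4)
(O(0, 2)*U(-5))*x = (√(-4 + 2)*(-5))*(-4) = (√(-2)*(-5))*(-4) = ((I*√2)*(-5))*(-4) = -5*I*√2*(-4) = 20*I*√2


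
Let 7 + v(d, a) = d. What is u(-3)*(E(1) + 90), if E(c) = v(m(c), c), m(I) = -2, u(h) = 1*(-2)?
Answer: -162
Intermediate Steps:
u(h) = -2
v(d, a) = -7 + d
E(c) = -9 (E(c) = -7 - 2 = -9)
u(-3)*(E(1) + 90) = -2*(-9 + 90) = -2*81 = -162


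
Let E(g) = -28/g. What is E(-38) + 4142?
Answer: 78712/19 ≈ 4142.7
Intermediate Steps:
E(-38) + 4142 = -28/(-38) + 4142 = -28*(-1/38) + 4142 = 14/19 + 4142 = 78712/19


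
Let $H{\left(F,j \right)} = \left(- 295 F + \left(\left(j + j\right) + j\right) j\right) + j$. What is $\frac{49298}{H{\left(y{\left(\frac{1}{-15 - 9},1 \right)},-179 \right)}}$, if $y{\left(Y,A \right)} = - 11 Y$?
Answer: $\frac{1183152}{2299411} \approx 0.51455$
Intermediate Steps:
$H{\left(F,j \right)} = j - 295 F + 3 j^{2}$ ($H{\left(F,j \right)} = \left(- 295 F + \left(2 j + j\right) j\right) + j = \left(- 295 F + 3 j j\right) + j = \left(- 295 F + 3 j^{2}\right) + j = j - 295 F + 3 j^{2}$)
$\frac{49298}{H{\left(y{\left(\frac{1}{-15 - 9},1 \right)},-179 \right)}} = \frac{49298}{-179 - 295 \left(- \frac{11}{-15 - 9}\right) + 3 \left(-179\right)^{2}} = \frac{49298}{-179 - 295 \left(- \frac{11}{-24}\right) + 3 \cdot 32041} = \frac{49298}{-179 - 295 \left(\left(-11\right) \left(- \frac{1}{24}\right)\right) + 96123} = \frac{49298}{-179 - \frac{3245}{24} + 96123} = \frac{49298}{\frac{2299411}{24}} = 49298 \cdot \frac{24}{2299411} = \frac{1183152}{2299411}$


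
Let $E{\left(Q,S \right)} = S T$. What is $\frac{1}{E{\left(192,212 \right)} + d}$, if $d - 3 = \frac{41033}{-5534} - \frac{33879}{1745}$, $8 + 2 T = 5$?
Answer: $- \frac{9656830}{3300990421} \approx -0.0029254$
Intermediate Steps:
$T = - \frac{3}{2}$ ($T = -4 + \frac{1}{2} \cdot 5 = -4 + \frac{5}{2} = - \frac{3}{2} \approx -1.5$)
$E{\left(Q,S \right)} = - \frac{3 S}{2}$ ($E{\left(Q,S \right)} = S \left(- \frac{3}{2}\right) = - \frac{3 S}{2}$)
$d = - \frac{230118481}{9656830}$ ($d = 3 + \left(\frac{41033}{-5534} - \frac{33879}{1745}\right) = 3 + \left(41033 \left(- \frac{1}{5534}\right) - \frac{33879}{1745}\right) = 3 - \frac{259088971}{9656830} = - \frac{230118481}{9656830} \approx -23.83$)
$\frac{1}{E{\left(192,212 \right)} + d} = \frac{1}{\left(- \frac{3}{2}\right) 212 - \frac{230118481}{9656830}} = \frac{1}{-318 - \frac{230118481}{9656830}} = \frac{1}{- \frac{3300990421}{9656830}} = - \frac{9656830}{3300990421}$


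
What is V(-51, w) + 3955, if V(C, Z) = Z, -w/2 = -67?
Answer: 4089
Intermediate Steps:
w = 134 (w = -2*(-67) = 134)
V(-51, w) + 3955 = 134 + 3955 = 4089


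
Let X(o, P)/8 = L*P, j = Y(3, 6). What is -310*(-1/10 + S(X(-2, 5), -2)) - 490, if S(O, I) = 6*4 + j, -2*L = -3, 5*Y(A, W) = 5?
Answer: -8209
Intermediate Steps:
Y(A, W) = 1 (Y(A, W) = (1/5)*5 = 1)
L = 3/2 (L = -1/2*(-3) = 3/2 ≈ 1.5000)
j = 1
X(o, P) = 12*P (X(o, P) = 8*(3*P/2) = 12*P)
S(O, I) = 25 (S(O, I) = 6*4 + 1 = 24 + 1 = 25)
-310*(-1/10 + S(X(-2, 5), -2)) - 490 = -310*(-1/10 + 25) - 490 = -310*249/10 - 490 = -62*249/2 - 490 = -7719 - 490 = -8209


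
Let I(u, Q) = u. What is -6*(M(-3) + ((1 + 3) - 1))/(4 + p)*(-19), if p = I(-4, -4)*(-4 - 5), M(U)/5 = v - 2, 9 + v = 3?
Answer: -2109/20 ≈ -105.45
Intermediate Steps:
v = -6 (v = -9 + 3 = -6)
M(U) = -40 (M(U) = 5*(-6 - 2) = 5*(-8) = -40)
p = 36 (p = -4*(-4 - 5) = -4*(-9) = 36)
-6*(M(-3) + ((1 + 3) - 1))/(4 + p)*(-19) = -6*(-40 + ((1 + 3) - 1))/(4 + 36)*(-19) = -6*(-40 + (4 - 1))/40*(-19) = -6*(-40 + 3)/40*(-19) = -(-222)/40*(-19) = -6*(-37/40)*(-19) = (111/20)*(-19) = -2109/20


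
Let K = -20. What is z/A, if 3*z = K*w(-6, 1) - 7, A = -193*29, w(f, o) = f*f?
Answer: 727/16791 ≈ 0.043297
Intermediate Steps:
w(f, o) = f²
A = -5597
z = -727/3 (z = (-20*(-6)² - 7)/3 = (-20*36 - 7)/3 = (-720 - 7)/3 = (⅓)*(-727) = -727/3 ≈ -242.33)
z/A = -727/3/(-5597) = -727/3*(-1/5597) = 727/16791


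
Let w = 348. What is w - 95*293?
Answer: -27487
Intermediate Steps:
w - 95*293 = 348 - 95*293 = 348 - 27835 = -27487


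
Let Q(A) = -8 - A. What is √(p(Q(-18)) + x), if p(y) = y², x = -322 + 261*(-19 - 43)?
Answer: 2*I*√4101 ≈ 128.08*I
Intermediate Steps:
x = -16504 (x = -322 + 261*(-62) = -322 - 16182 = -16504)
√(p(Q(-18)) + x) = √((-8 - 1*(-18))² - 16504) = √((-8 + 18)² - 16504) = √(10² - 16504) = √(100 - 16504) = √(-16404) = 2*I*√4101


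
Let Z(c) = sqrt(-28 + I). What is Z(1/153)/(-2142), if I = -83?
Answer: -I*sqrt(111)/2142 ≈ -0.0049186*I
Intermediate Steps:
Z(c) = I*sqrt(111) (Z(c) = sqrt(-28 - 83) = sqrt(-111) = I*sqrt(111))
Z(1/153)/(-2142) = (I*sqrt(111))/(-2142) = (I*sqrt(111))*(-1/2142) = -I*sqrt(111)/2142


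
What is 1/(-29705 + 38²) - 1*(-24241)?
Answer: 685074900/28261 ≈ 24241.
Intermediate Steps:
1/(-29705 + 38²) - 1*(-24241) = 1/(-29705 + 1444) + 24241 = 1/(-28261) + 24241 = -1/28261 + 24241 = 685074900/28261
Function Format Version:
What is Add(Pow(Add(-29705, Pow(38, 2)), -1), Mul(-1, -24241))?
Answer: Rational(685074900, 28261) ≈ 24241.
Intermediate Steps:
Add(Pow(Add(-29705, Pow(38, 2)), -1), Mul(-1, -24241)) = Add(Pow(Add(-29705, 1444), -1), 24241) = Add(Pow(-28261, -1), 24241) = Add(Rational(-1, 28261), 24241) = Rational(685074900, 28261)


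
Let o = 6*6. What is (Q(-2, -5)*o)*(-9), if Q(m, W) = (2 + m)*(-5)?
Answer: 0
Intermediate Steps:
Q(m, W) = -10 - 5*m
o = 36
(Q(-2, -5)*o)*(-9) = ((-10 - 5*(-2))*36)*(-9) = ((-10 + 10)*36)*(-9) = (0*36)*(-9) = 0*(-9) = 0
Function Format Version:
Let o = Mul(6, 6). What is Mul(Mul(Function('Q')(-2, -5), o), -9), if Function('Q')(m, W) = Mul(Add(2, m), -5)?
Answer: 0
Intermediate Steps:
Function('Q')(m, W) = Add(-10, Mul(-5, m))
o = 36
Mul(Mul(Function('Q')(-2, -5), o), -9) = Mul(Mul(Add(-10, Mul(-5, -2)), 36), -9) = Mul(Mul(Add(-10, 10), 36), -9) = Mul(Mul(0, 36), -9) = Mul(0, -9) = 0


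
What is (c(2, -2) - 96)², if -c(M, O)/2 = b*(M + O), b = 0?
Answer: 9216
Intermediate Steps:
c(M, O) = 0 (c(M, O) = -0*(M + O) = -2*0 = 0)
(c(2, -2) - 96)² = (0 - 96)² = (-96)² = 9216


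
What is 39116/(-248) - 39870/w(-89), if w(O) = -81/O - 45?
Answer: 2522637/3379 ≈ 746.56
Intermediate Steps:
w(O) = -45 - 81/O
39116/(-248) - 39870/w(-89) = 39116/(-248) - 39870/(-45 - 81/(-89)) = 39116*(-1/248) - 39870/(-45 - 81*(-1/89)) = -9779/62 - 39870/(-45 + 81/89) = -9779/62 - 39870/(-3924/89) = -9779/62 - 39870*(-89/3924) = -9779/62 + 197135/218 = 2522637/3379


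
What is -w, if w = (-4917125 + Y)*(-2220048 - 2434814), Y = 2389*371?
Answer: -18762845678772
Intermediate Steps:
Y = 886319
w = 18762845678772 (w = (-4917125 + 886319)*(-2220048 - 2434814) = -4030806*(-4654862) = 18762845678772)
-w = -1*18762845678772 = -18762845678772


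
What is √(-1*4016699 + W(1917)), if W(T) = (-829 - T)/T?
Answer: I*√1640103137277/639 ≈ 2004.2*I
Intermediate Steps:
W(T) = (-829 - T)/T
√(-1*4016699 + W(1917)) = √(-1*4016699 + (-829 - 1*1917)/1917) = √(-4016699 + (-829 - 1917)/1917) = √(-4016699 + (1/1917)*(-2746)) = √(-4016699 - 2746/1917) = √(-7700014729/1917) = I*√1640103137277/639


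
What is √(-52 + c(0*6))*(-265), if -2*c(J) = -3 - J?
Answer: -265*I*√202/2 ≈ -1883.2*I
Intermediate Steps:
c(J) = 3/2 + J/2 (c(J) = -(-3 - J)/2 = 3/2 + J/2)
√(-52 + c(0*6))*(-265) = √(-52 + (3/2 + (0*6)/2))*(-265) = √(-52 + (3/2 + (½)*0))*(-265) = √(-52 + (3/2 + 0))*(-265) = √(-52 + 3/2)*(-265) = √(-101/2)*(-265) = (I*√202/2)*(-265) = -265*I*√202/2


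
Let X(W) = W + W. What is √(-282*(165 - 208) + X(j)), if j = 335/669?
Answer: 2*√1356893229/669 ≈ 110.12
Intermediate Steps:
j = 335/669 (j = 335*(1/669) = 335/669 ≈ 0.50075)
X(W) = 2*W
√(-282*(165 - 208) + X(j)) = √(-282*(165 - 208) + 2*(335/669)) = √(-282*(-43) + 670/669) = √(12126 + 670/669) = √(8112964/669) = 2*√1356893229/669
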